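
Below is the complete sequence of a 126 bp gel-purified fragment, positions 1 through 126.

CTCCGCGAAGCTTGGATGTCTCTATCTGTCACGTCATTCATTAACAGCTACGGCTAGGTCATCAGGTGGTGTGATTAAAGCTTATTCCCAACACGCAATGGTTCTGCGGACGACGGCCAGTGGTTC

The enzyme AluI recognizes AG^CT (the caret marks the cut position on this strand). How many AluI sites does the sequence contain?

3

AGCT occurs starting at positions 9, 46, 79.
AluI cuts at 3 sites.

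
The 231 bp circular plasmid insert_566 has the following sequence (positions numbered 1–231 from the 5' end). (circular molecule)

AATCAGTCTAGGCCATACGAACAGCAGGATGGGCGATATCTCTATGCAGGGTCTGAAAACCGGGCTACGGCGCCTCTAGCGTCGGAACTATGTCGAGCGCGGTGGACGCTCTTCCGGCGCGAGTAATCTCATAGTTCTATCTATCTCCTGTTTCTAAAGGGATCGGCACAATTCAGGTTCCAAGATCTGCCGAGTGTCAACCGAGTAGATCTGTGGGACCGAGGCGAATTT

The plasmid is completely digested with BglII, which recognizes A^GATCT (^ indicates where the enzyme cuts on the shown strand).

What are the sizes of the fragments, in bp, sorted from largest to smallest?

207, 24 bp

BglII sites (AGATCT) start at positions 183, 207.
BglII cuts after the first base of each site, so after positions 183, 207.
Circular molecule, 2 cuts → 2 fragments:
  184–207 → 24 bp
  208–231 then 1–183 → 24 + 183 = 207 bp
Sorted largest to smallest: 207, 24 bp.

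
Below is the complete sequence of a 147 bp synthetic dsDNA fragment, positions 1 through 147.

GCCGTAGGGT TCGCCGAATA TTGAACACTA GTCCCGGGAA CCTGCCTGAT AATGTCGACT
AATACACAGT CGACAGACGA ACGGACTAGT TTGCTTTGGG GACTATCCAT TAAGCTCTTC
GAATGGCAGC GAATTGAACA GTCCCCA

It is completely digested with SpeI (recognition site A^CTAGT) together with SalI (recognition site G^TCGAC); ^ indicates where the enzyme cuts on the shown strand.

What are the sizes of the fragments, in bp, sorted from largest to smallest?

SpeI sites (ACTAGT) start at positions 27, 85.
SpeI cuts after the first base of each site, so after positions 27, 85.
SalI sites (GTCGAC) start at positions 54, 69.
SalI cuts after the first base of each site, so after positions 54, 69.
Combined cut positions: 27, 54, 69, 85.
Linear molecule, 4 cuts → 5 fragments:
  1–27 → 27 bp
  28–54 → 27 bp
  55–69 → 15 bp
  70–85 → 16 bp
  86–147 → 62 bp
Sorted largest to smallest: 62, 27, 27, 16, 15 bp.

62, 27, 27, 16, 15 bp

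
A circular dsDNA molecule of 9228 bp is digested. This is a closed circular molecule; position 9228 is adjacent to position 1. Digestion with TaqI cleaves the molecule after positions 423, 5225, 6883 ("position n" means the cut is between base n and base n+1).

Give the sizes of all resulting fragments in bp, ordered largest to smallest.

4802, 2768, 1658 bp

Circular molecule, 3 cuts → 3 fragments:
  5225 − 423 = 4802 bp
  6883 − 5225 = 1658 bp
  wrap: 9228 − 6883 + 423 = 2768 bp
Sorted largest to smallest: 4802, 2768, 1658 bp.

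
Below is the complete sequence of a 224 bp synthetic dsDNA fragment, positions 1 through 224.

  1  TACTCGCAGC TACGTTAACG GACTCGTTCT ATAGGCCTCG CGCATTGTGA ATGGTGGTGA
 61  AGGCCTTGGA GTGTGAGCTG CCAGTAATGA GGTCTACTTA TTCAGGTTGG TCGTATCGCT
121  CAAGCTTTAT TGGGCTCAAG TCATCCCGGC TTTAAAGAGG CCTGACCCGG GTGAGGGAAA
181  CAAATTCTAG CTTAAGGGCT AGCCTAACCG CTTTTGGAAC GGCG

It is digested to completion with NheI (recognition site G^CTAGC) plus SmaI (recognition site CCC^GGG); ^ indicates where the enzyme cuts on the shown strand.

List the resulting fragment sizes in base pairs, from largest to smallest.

168, 30, 26 bp

The NheI site (GCTAGC) starts at position 198.
NheI cuts after the first base of each site, so after position 198.
The SmaI site (CCCGGG) starts at position 166.
SmaI cuts after base 3 of each site, so after position 168.
Combined cut positions: 168, 198.
Linear molecule, 2 cuts → 3 fragments:
  1–168 → 168 bp
  169–198 → 30 bp
  199–224 → 26 bp
Sorted largest to smallest: 168, 30, 26 bp.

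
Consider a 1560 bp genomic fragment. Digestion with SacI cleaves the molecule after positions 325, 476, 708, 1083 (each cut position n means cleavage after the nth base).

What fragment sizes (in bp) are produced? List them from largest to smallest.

477, 375, 325, 232, 151 bp

Linear molecule, 4 cuts → 5 fragments:
  325 − 0 = 325 bp
  476 − 325 = 151 bp
  708 − 476 = 232 bp
  1083 − 708 = 375 bp
  1560 − 1083 = 477 bp
Sorted largest to smallest: 477, 375, 325, 232, 151 bp.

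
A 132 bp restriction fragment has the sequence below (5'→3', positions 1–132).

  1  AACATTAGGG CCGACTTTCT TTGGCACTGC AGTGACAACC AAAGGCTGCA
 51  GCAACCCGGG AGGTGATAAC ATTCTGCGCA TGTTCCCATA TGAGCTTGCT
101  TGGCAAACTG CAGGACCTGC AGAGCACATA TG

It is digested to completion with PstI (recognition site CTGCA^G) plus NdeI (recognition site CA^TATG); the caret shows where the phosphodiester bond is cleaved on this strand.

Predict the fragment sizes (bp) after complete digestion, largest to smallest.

PstI sites (CTGCAG) start at positions 27, 46, 108, 117.
PstI cuts after base 5 of each site (before the last base), so after positions 31, 50, 112, 121.
NdeI sites (CATATG) start at positions 87, 127.
NdeI cuts after base 2 of each site, so after positions 88, 128.
Combined cut positions: 31, 50, 88, 112, 121, 128.
Linear molecule, 6 cuts → 7 fragments:
  1–31 → 31 bp
  32–50 → 19 bp
  51–88 → 38 bp
  89–112 → 24 bp
  113–121 → 9 bp
  122–128 → 7 bp
  129–132 → 4 bp
Sorted largest to smallest: 38, 31, 24, 19, 9, 7, 4 bp.

38, 31, 24, 19, 9, 7, 4 bp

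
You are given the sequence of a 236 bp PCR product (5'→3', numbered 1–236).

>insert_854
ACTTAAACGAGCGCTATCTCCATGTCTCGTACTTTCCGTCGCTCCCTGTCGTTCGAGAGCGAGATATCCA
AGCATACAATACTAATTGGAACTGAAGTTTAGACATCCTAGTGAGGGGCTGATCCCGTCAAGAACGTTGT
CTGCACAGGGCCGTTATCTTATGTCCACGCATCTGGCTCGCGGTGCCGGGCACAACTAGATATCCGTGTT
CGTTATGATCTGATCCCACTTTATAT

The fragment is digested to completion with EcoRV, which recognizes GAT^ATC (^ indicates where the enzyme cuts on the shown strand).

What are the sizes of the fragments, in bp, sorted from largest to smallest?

EcoRV sites (GATATC) start at positions 63, 199.
EcoRV cuts after base 3 of each site, so after positions 65, 201.
Linear molecule, 2 cuts → 3 fragments:
  1–65 → 65 bp
  66–201 → 136 bp
  202–236 → 35 bp
Sorted largest to smallest: 136, 65, 35 bp.

136, 65, 35 bp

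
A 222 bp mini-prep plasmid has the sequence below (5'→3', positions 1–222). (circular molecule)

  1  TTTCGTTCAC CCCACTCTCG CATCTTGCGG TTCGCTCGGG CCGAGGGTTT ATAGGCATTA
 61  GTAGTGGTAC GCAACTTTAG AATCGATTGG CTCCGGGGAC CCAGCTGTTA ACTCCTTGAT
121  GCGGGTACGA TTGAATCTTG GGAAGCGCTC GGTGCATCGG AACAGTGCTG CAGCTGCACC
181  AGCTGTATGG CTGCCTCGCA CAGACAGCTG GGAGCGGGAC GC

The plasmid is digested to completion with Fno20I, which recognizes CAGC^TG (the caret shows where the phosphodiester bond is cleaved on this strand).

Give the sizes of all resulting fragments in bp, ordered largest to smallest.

Fno20I sites (CAGCTG) start at positions 102, 171, 180, 205.
Fno20I cuts after base 4 of each site, so after positions 105, 174, 183, 208.
Circular molecule, 4 cuts → 4 fragments:
  106–174 → 69 bp
  175–183 → 9 bp
  184–208 → 25 bp
  209–222 then 1–105 → 14 + 105 = 119 bp
Sorted largest to smallest: 119, 69, 25, 9 bp.

119, 69, 25, 9 bp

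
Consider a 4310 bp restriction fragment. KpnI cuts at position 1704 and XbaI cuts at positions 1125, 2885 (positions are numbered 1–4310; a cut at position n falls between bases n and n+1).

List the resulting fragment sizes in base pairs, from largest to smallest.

1425, 1181, 1125, 579 bp

Combined cut positions (sorted): 1125, 1704, 2885.
Linear molecule, 3 cuts → 4 fragments:
  1125 − 0 = 1125 bp
  1704 − 1125 = 579 bp
  2885 − 1704 = 1181 bp
  4310 − 2885 = 1425 bp
Sorted largest to smallest: 1425, 1181, 1125, 579 bp.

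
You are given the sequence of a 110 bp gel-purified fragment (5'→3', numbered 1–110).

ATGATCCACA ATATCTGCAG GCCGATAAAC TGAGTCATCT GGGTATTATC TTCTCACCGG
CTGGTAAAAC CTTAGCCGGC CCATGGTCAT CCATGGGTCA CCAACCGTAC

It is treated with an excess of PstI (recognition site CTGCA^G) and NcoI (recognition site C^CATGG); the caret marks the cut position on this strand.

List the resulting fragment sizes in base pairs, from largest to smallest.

The PstI site (CTGCAG) starts at position 15.
PstI cuts after base 5 of each site (before the last base), so after position 19.
NcoI sites (CCATGG) start at positions 81, 91.
NcoI cuts after the first base of each site, so after positions 81, 91.
Combined cut positions: 19, 81, 91.
Linear molecule, 3 cuts → 4 fragments:
  1–19 → 19 bp
  20–81 → 62 bp
  82–91 → 10 bp
  92–110 → 19 bp
Sorted largest to smallest: 62, 19, 19, 10 bp.

62, 19, 19, 10 bp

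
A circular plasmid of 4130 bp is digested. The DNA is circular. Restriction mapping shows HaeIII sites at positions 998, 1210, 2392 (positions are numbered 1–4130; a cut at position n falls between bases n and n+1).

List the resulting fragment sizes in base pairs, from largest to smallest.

2736, 1182, 212 bp

Circular molecule, 3 cuts → 3 fragments:
  1210 − 998 = 212 bp
  2392 − 1210 = 1182 bp
  wrap: 4130 − 2392 + 998 = 2736 bp
Sorted largest to smallest: 2736, 1182, 212 bp.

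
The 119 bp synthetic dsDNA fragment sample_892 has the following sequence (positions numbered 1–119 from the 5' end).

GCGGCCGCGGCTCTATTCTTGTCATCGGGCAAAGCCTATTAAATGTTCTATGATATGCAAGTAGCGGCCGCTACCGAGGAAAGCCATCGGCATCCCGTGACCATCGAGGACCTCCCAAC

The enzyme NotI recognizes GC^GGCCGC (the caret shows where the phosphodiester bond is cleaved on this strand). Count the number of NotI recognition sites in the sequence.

2

GCGGCCGC occurs starting at positions 1, 64.
NotI cuts at 2 sites.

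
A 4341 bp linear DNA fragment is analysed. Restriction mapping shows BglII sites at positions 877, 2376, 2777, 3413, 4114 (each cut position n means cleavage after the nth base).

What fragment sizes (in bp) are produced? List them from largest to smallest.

Linear molecule, 5 cuts → 6 fragments:
  877 − 0 = 877 bp
  2376 − 877 = 1499 bp
  2777 − 2376 = 401 bp
  3413 − 2777 = 636 bp
  4114 − 3413 = 701 bp
  4341 − 4114 = 227 bp
Sorted largest to smallest: 1499, 877, 701, 636, 401, 227 bp.

1499, 877, 701, 636, 401, 227 bp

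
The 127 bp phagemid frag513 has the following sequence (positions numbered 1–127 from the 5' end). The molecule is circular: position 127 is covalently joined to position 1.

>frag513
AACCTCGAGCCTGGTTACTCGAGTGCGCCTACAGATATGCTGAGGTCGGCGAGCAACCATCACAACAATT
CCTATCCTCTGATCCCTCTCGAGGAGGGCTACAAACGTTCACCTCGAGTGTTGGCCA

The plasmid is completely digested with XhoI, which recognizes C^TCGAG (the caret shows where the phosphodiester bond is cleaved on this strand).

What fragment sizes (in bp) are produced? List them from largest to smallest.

70, 25, 18, 14 bp

XhoI sites (CTCGAG) start at positions 4, 18, 88, 113.
XhoI cuts after the first base of each site, so after positions 4, 18, 88, 113.
Circular molecule, 4 cuts → 4 fragments:
  5–18 → 14 bp
  19–88 → 70 bp
  89–113 → 25 bp
  114–127 then 1–4 → 14 + 4 = 18 bp
Sorted largest to smallest: 70, 25, 18, 14 bp.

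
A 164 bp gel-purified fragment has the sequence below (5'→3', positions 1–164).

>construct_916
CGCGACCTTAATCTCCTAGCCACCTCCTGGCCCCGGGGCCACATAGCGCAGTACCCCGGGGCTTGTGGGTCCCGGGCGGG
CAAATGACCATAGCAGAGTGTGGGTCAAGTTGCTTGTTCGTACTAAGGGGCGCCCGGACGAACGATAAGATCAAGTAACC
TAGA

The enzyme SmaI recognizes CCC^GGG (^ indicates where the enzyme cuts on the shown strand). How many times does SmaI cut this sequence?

CCCGGG occurs starting at positions 32, 55, 71.
SmaI cuts at 3 sites.

3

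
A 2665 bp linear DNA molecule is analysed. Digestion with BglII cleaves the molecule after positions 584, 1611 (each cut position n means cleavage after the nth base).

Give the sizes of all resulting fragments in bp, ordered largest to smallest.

1054, 1027, 584 bp

Linear molecule, 2 cuts → 3 fragments:
  584 − 0 = 584 bp
  1611 − 584 = 1027 bp
  2665 − 1611 = 1054 bp
Sorted largest to smallest: 1054, 1027, 584 bp.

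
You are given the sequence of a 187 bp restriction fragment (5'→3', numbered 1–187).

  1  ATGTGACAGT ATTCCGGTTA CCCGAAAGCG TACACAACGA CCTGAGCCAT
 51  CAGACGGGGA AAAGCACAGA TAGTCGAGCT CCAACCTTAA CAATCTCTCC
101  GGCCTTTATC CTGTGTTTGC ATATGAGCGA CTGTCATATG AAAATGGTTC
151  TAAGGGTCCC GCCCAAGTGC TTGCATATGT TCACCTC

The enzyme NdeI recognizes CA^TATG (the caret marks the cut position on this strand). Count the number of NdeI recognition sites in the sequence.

3

CATATG occurs starting at positions 120, 135, 174.
NdeI cuts at 3 sites.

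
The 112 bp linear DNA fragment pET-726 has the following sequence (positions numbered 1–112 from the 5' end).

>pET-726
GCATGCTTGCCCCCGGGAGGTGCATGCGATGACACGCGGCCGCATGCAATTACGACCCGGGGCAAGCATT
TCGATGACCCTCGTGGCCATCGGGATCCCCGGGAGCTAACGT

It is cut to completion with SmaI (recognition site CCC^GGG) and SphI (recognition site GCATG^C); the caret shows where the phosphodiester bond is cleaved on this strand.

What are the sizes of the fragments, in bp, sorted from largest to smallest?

42, 20, 12, 12, 12, 9, 5 bp

SmaI sites (CCCGGG) start at positions 12, 56, 98.
SmaI cuts after base 3 of each site, so after positions 14, 58, 100.
SphI sites (GCATGC) start at positions 1, 22, 42.
SphI cuts after base 5 of each site (before the last base), so after positions 5, 26, 46.
Combined cut positions: 5, 14, 26, 46, 58, 100.
Linear molecule, 6 cuts → 7 fragments:
  1–5 → 5 bp
  6–14 → 9 bp
  15–26 → 12 bp
  27–46 → 20 bp
  47–58 → 12 bp
  59–100 → 42 bp
  101–112 → 12 bp
Sorted largest to smallest: 42, 20, 12, 12, 12, 9, 5 bp.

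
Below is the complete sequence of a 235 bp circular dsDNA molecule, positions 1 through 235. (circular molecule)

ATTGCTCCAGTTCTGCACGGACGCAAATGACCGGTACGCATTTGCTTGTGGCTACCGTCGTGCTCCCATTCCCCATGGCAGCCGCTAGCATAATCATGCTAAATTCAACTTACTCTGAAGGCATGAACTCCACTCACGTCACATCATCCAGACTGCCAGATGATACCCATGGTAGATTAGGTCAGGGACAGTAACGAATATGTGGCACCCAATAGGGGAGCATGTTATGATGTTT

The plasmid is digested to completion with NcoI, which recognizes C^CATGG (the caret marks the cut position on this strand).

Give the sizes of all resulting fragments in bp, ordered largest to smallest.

141, 94 bp

NcoI sites (CCATGG) start at positions 73, 167.
NcoI cuts after the first base of each site, so after positions 73, 167.
Circular molecule, 2 cuts → 2 fragments:
  74–167 → 94 bp
  168–235 then 1–73 → 68 + 73 = 141 bp
Sorted largest to smallest: 141, 94 bp.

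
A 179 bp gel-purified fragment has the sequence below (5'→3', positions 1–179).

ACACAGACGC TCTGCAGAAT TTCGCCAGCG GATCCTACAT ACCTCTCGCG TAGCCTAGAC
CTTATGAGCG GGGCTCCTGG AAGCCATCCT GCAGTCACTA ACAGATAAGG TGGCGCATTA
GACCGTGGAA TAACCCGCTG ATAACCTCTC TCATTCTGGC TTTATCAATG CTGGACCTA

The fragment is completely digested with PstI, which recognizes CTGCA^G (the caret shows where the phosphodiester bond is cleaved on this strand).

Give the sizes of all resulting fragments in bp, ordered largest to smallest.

PstI sites (CTGCAG) start at positions 12, 89.
PstI cuts after base 5 of each site (before the last base), so after positions 16, 93.
Linear molecule, 2 cuts → 3 fragments:
  1–16 → 16 bp
  17–93 → 77 bp
  94–179 → 86 bp
Sorted largest to smallest: 86, 77, 16 bp.

86, 77, 16 bp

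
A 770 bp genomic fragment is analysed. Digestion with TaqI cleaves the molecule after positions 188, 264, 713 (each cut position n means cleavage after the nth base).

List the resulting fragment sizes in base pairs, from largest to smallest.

Linear molecule, 3 cuts → 4 fragments:
  188 − 0 = 188 bp
  264 − 188 = 76 bp
  713 − 264 = 449 bp
  770 − 713 = 57 bp
Sorted largest to smallest: 449, 188, 76, 57 bp.

449, 188, 76, 57 bp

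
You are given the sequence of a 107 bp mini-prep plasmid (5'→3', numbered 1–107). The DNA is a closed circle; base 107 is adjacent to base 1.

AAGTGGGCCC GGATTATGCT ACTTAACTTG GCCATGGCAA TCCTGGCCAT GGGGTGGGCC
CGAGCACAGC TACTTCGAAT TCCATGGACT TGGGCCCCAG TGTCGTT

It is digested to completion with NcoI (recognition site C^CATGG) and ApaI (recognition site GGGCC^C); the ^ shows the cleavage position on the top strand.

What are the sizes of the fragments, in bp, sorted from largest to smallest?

NcoI sites (CCATGG) start at positions 32, 47, 82.
NcoI cuts after the first base of each site, so after positions 32, 47, 82.
ApaI sites (GGGCCC) start at positions 5, 56, 92.
ApaI cuts after base 5 of each site (before the last base), so after positions 9, 60, 96.
Combined cut positions: 9, 32, 47, 60, 82, 96.
Circular molecule, 6 cuts → 6 fragments:
  10–32 → 23 bp
  33–47 → 15 bp
  48–60 → 13 bp
  61–82 → 22 bp
  83–96 → 14 bp
  97–107 then 1–9 → 11 + 9 = 20 bp
Sorted largest to smallest: 23, 22, 20, 15, 14, 13 bp.

23, 22, 20, 15, 14, 13 bp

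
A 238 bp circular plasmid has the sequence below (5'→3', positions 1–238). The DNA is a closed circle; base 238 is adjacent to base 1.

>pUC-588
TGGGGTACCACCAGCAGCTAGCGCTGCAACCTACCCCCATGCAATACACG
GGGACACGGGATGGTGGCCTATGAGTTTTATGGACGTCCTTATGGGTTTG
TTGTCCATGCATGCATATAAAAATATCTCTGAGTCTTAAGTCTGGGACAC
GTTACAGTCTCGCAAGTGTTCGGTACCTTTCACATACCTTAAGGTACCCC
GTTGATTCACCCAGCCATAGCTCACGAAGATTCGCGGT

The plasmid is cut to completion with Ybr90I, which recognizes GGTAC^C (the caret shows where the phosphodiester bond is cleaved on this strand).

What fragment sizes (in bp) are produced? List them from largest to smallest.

Ybr90I sites (GGTACC) start at positions 4, 172, 193.
Ybr90I cuts after base 5 of each site (before the last base), so after positions 8, 176, 197.
Circular molecule, 3 cuts → 3 fragments:
  9–176 → 168 bp
  177–197 → 21 bp
  198–238 then 1–8 → 41 + 8 = 49 bp
Sorted largest to smallest: 168, 49, 21 bp.

168, 49, 21 bp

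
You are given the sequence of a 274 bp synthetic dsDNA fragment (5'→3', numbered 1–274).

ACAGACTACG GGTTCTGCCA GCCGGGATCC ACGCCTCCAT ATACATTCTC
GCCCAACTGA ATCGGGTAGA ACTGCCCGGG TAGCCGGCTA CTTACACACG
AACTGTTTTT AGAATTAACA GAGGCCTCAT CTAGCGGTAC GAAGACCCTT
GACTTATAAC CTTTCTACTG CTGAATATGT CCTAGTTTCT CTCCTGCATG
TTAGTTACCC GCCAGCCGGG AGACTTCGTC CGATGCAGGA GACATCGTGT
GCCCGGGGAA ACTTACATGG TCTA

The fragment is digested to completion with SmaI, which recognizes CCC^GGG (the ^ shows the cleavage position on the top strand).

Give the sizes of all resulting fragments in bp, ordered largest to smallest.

177, 77, 20 bp

SmaI sites (CCCGGG) start at positions 75, 252.
SmaI cuts after base 3 of each site, so after positions 77, 254.
Linear molecule, 2 cuts → 3 fragments:
  1–77 → 77 bp
  78–254 → 177 bp
  255–274 → 20 bp
Sorted largest to smallest: 177, 77, 20 bp.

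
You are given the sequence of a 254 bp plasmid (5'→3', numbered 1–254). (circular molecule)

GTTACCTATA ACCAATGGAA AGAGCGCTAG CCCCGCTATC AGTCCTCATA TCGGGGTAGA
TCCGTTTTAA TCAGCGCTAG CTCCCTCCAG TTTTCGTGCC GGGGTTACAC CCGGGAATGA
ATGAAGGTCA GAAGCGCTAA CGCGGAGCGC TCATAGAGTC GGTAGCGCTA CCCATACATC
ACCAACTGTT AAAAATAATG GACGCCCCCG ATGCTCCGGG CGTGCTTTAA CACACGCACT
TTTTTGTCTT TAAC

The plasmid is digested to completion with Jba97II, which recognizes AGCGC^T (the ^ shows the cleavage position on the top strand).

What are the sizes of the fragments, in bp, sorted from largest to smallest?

113, 60, 50, 18, 13 bp

Jba97II sites (AGCGCT) start at positions 23, 73, 133, 146, 164.
Jba97II cuts after base 5 of each site (before the last base), so after positions 27, 77, 137, 150, 168.
Circular molecule, 5 cuts → 5 fragments:
  28–77 → 50 bp
  78–137 → 60 bp
  138–150 → 13 bp
  151–168 → 18 bp
  169–254 then 1–27 → 86 + 27 = 113 bp
Sorted largest to smallest: 113, 60, 50, 18, 13 bp.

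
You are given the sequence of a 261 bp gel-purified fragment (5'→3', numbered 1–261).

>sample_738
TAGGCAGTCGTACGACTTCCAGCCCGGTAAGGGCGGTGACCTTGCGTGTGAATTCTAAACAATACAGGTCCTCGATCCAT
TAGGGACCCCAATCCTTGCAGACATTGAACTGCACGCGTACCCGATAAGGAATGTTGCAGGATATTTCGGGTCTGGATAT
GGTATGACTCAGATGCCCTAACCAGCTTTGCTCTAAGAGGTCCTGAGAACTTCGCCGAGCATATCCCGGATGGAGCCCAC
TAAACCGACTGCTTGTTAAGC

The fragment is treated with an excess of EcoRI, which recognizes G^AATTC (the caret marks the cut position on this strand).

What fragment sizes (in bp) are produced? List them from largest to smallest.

211, 50 bp

The EcoRI site (GAATTC) starts at position 50.
EcoRI cuts after the first base of each site, so after position 50.
Linear molecule, 1 cut → 2 fragments:
  1–50 → 50 bp
  51–261 → 211 bp
Sorted largest to smallest: 211, 50 bp.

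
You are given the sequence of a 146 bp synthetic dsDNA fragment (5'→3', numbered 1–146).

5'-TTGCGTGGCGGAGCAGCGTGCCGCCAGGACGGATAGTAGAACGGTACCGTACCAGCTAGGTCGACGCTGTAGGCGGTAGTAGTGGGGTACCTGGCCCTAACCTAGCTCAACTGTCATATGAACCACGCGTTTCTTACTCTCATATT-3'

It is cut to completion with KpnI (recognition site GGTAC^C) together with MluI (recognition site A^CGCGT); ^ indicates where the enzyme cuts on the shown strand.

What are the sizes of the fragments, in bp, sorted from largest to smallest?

KpnI sites (GGTACC) start at positions 43, 86.
KpnI cuts after base 5 of each site (before the last base), so after positions 47, 90.
The MluI site (ACGCGT) starts at position 125.
MluI cuts after the first base of each site, so after position 125.
Combined cut positions: 47, 90, 125.
Linear molecule, 3 cuts → 4 fragments:
  1–47 → 47 bp
  48–90 → 43 bp
  91–125 → 35 bp
  126–146 → 21 bp
Sorted largest to smallest: 47, 43, 35, 21 bp.

47, 43, 35, 21 bp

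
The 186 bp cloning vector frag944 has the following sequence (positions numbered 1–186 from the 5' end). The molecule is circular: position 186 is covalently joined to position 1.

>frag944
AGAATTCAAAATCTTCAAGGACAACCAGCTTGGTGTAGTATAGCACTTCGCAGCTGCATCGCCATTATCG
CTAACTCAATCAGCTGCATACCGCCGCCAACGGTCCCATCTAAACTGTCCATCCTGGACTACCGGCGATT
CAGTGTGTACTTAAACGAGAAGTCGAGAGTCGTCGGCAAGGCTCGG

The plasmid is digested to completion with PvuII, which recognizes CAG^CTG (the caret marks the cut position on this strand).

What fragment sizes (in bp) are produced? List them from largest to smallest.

PvuII sites (CAGCTG) start at positions 51, 81.
PvuII cuts after base 3 of each site, so after positions 53, 83.
Circular molecule, 2 cuts → 2 fragments:
  54–83 → 30 bp
  84–186 then 1–53 → 103 + 53 = 156 bp
Sorted largest to smallest: 156, 30 bp.

156, 30 bp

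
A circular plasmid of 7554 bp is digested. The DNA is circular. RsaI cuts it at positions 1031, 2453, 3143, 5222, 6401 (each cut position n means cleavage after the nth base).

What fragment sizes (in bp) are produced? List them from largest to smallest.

2184, 2079, 1422, 1179, 690 bp

Circular molecule, 5 cuts → 5 fragments:
  2453 − 1031 = 1422 bp
  3143 − 2453 = 690 bp
  5222 − 3143 = 2079 bp
  6401 − 5222 = 1179 bp
  wrap: 7554 − 6401 + 1031 = 2184 bp
Sorted largest to smallest: 2184, 2079, 1422, 1179, 690 bp.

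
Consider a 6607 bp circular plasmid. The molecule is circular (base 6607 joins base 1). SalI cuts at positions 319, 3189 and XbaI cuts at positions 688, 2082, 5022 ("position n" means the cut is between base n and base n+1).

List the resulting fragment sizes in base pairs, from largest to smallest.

Combined cut positions (sorted): 319, 688, 2082, 3189, 5022.
Circular molecule, 5 cuts → 5 fragments:
  688 − 319 = 369 bp
  2082 − 688 = 1394 bp
  3189 − 2082 = 1107 bp
  5022 − 3189 = 1833 bp
  wrap: 6607 − 5022 + 319 = 1904 bp
Sorted largest to smallest: 1904, 1833, 1394, 1107, 369 bp.

1904, 1833, 1394, 1107, 369 bp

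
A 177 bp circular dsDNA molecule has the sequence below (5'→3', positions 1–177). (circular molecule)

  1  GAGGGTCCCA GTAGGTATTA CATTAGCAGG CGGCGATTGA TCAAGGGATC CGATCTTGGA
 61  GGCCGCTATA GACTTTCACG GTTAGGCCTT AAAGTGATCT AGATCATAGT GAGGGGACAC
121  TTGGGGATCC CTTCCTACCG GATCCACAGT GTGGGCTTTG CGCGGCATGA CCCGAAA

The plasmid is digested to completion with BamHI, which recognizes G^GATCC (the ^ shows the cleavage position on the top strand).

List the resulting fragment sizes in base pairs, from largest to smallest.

BamHI sites (GGATCC) start at positions 46, 125, 140.
BamHI cuts after the first base of each site, so after positions 46, 125, 140.
Circular molecule, 3 cuts → 3 fragments:
  47–125 → 79 bp
  126–140 → 15 bp
  141–177 then 1–46 → 37 + 46 = 83 bp
Sorted largest to smallest: 83, 79, 15 bp.

83, 79, 15 bp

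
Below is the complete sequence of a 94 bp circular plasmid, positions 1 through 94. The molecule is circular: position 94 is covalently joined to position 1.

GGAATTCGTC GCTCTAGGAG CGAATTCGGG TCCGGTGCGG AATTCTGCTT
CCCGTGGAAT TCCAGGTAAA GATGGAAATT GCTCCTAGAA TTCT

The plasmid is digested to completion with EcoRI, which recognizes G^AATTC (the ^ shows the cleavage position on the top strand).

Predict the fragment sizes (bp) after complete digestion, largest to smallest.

31, 20, 18, 17, 8 bp

EcoRI sites (GAATTC) start at positions 2, 22, 40, 57, 88.
EcoRI cuts after the first base of each site, so after positions 2, 22, 40, 57, 88.
Circular molecule, 5 cuts → 5 fragments:
  3–22 → 20 bp
  23–40 → 18 bp
  41–57 → 17 bp
  58–88 → 31 bp
  89–94 then 1–2 → 6 + 2 = 8 bp
Sorted largest to smallest: 31, 20, 18, 17, 8 bp.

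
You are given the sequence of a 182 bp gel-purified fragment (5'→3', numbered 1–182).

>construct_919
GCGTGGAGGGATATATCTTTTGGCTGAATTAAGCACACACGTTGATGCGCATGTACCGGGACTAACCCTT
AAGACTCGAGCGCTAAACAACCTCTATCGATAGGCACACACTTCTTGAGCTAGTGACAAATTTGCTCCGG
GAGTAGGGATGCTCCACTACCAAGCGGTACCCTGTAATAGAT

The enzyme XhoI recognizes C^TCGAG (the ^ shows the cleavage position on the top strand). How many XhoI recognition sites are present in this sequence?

CTCGAG occurs starting at position 75.
XhoI cuts at 1 site.

1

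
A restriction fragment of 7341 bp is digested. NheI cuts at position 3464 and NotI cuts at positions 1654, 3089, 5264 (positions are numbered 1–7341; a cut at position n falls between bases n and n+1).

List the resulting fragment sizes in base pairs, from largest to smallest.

2077, 1800, 1654, 1435, 375 bp

Combined cut positions (sorted): 1654, 3089, 3464, 5264.
Linear molecule, 4 cuts → 5 fragments:
  1654 − 0 = 1654 bp
  3089 − 1654 = 1435 bp
  3464 − 3089 = 375 bp
  5264 − 3464 = 1800 bp
  7341 − 5264 = 2077 bp
Sorted largest to smallest: 2077, 1800, 1654, 1435, 375 bp.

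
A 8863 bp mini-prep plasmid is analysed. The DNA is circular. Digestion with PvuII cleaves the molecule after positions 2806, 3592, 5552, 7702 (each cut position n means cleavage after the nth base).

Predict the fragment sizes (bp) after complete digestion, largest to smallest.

Circular molecule, 4 cuts → 4 fragments:
  3592 − 2806 = 786 bp
  5552 − 3592 = 1960 bp
  7702 − 5552 = 2150 bp
  wrap: 8863 − 7702 + 2806 = 3967 bp
Sorted largest to smallest: 3967, 2150, 1960, 786 bp.

3967, 2150, 1960, 786 bp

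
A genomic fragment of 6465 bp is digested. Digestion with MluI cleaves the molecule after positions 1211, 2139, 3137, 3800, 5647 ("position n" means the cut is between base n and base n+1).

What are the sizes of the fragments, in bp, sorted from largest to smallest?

Linear molecule, 5 cuts → 6 fragments:
  1211 − 0 = 1211 bp
  2139 − 1211 = 928 bp
  3137 − 2139 = 998 bp
  3800 − 3137 = 663 bp
  5647 − 3800 = 1847 bp
  6465 − 5647 = 818 bp
Sorted largest to smallest: 1847, 1211, 998, 928, 818, 663 bp.

1847, 1211, 998, 928, 818, 663 bp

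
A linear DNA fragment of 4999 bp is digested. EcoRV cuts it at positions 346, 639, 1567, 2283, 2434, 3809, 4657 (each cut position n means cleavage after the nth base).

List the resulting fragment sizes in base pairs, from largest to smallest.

1375, 928, 848, 716, 346, 342, 293, 151 bp

Linear molecule, 7 cuts → 8 fragments:
  346 − 0 = 346 bp
  639 − 346 = 293 bp
  1567 − 639 = 928 bp
  2283 − 1567 = 716 bp
  2434 − 2283 = 151 bp
  3809 − 2434 = 1375 bp
  4657 − 3809 = 848 bp
  4999 − 4657 = 342 bp
Sorted largest to smallest: 1375, 928, 848, 716, 346, 342, 293, 151 bp.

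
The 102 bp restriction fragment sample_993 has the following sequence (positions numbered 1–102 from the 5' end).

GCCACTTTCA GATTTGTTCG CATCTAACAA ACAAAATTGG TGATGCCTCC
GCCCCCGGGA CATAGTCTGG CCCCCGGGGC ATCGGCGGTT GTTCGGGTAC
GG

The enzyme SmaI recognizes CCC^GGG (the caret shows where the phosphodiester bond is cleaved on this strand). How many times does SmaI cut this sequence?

CCCGGG occurs starting at positions 54, 73.
SmaI cuts at 2 sites.

2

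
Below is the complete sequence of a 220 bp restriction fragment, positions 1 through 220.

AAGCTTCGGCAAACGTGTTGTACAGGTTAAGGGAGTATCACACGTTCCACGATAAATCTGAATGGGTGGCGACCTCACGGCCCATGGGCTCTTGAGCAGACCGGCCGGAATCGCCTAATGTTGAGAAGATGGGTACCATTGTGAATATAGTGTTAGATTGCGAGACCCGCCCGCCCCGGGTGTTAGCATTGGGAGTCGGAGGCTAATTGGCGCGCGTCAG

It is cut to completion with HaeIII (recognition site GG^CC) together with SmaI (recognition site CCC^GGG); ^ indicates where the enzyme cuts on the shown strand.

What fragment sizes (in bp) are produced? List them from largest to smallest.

80, 73, 43, 24 bp

HaeIII sites (GGCC) start at positions 79, 103.
HaeIII cuts after base 2 of each site, so after positions 80, 104.
The SmaI site (CCCGGG) starts at position 175.
SmaI cuts after base 3 of each site, so after position 177.
Combined cut positions: 80, 104, 177.
Linear molecule, 3 cuts → 4 fragments:
  1–80 → 80 bp
  81–104 → 24 bp
  105–177 → 73 bp
  178–220 → 43 bp
Sorted largest to smallest: 80, 73, 43, 24 bp.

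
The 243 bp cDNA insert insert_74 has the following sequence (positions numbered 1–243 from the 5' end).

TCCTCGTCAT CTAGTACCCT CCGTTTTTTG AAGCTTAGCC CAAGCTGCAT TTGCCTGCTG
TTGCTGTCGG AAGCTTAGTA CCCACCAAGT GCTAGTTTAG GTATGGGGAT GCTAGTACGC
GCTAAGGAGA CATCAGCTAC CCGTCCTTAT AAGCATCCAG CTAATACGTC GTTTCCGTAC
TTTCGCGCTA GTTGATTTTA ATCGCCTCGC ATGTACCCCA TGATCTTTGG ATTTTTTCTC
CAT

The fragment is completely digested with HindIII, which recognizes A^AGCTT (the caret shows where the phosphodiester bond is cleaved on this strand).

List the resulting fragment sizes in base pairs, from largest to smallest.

172, 40, 31 bp

HindIII sites (AAGCTT) start at positions 31, 71.
HindIII cuts after the first base of each site, so after positions 31, 71.
Linear molecule, 2 cuts → 3 fragments:
  1–31 → 31 bp
  32–71 → 40 bp
  72–243 → 172 bp
Sorted largest to smallest: 172, 40, 31 bp.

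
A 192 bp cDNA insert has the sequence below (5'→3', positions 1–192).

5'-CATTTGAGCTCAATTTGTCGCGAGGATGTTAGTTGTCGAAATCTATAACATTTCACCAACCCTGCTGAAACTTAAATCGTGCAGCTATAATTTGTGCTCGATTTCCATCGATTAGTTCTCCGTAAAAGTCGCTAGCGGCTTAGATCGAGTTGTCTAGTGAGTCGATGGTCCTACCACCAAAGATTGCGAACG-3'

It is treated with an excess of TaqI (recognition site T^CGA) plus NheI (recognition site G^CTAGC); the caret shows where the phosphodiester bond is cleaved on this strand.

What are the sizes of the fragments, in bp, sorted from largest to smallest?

TaqI sites (TCGA) start at positions 36, 98, 108, 145, 162.
TaqI cuts after the first base of each site, so after positions 36, 98, 108, 145, 162.
The NheI site (GCTAGC) starts at position 131.
NheI cuts after the first base of each site, so after position 131.
Combined cut positions: 36, 98, 108, 131, 145, 162.
Linear molecule, 6 cuts → 7 fragments:
  1–36 → 36 bp
  37–98 → 62 bp
  99–108 → 10 bp
  109–131 → 23 bp
  132–145 → 14 bp
  146–162 → 17 bp
  163–192 → 30 bp
Sorted largest to smallest: 62, 36, 30, 23, 17, 14, 10 bp.

62, 36, 30, 23, 17, 14, 10 bp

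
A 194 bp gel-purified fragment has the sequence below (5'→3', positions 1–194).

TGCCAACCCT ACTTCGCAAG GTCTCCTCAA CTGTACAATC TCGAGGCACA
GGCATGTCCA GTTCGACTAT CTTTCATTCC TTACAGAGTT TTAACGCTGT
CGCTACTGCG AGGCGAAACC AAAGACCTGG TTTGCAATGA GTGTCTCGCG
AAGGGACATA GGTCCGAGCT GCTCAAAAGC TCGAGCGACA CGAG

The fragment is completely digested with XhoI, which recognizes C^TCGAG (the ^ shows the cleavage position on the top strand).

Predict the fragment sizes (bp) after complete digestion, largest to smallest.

XhoI sites (CTCGAG) start at positions 40, 180.
XhoI cuts after the first base of each site, so after positions 40, 180.
Linear molecule, 2 cuts → 3 fragments:
  1–40 → 40 bp
  41–180 → 140 bp
  181–194 → 14 bp
Sorted largest to smallest: 140, 40, 14 bp.

140, 40, 14 bp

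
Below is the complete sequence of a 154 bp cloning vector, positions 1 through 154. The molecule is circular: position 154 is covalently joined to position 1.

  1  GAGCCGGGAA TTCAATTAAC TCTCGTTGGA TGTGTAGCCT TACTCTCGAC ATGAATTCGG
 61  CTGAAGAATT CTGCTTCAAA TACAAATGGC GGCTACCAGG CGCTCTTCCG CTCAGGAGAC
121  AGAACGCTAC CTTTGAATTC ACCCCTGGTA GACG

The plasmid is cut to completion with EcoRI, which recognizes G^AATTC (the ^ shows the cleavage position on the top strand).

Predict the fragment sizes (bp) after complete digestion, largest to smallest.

69, 45, 27, 13 bp

EcoRI sites (GAATTC) start at positions 8, 53, 66, 135.
EcoRI cuts after the first base of each site, so after positions 8, 53, 66, 135.
Circular molecule, 4 cuts → 4 fragments:
  9–53 → 45 bp
  54–66 → 13 bp
  67–135 → 69 bp
  136–154 then 1–8 → 19 + 8 = 27 bp
Sorted largest to smallest: 69, 45, 27, 13 bp.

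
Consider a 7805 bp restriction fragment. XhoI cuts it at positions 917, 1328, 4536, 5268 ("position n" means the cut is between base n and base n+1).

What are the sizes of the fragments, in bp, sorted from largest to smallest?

3208, 2537, 917, 732, 411 bp

Linear molecule, 4 cuts → 5 fragments:
  917 − 0 = 917 bp
  1328 − 917 = 411 bp
  4536 − 1328 = 3208 bp
  5268 − 4536 = 732 bp
  7805 − 5268 = 2537 bp
Sorted largest to smallest: 3208, 2537, 917, 732, 411 bp.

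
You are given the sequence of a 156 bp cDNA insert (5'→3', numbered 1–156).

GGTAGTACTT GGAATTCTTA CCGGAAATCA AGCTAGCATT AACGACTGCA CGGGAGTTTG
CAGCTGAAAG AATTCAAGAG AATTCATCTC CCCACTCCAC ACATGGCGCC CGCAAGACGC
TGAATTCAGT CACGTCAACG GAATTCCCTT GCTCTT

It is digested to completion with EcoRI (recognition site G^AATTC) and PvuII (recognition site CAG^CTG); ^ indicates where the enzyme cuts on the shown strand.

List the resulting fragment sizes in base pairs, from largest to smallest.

EcoRI sites (GAATTC) start at positions 12, 70, 80, 122, 141.
EcoRI cuts after the first base of each site, so after positions 12, 70, 80, 122, 141.
The PvuII site (CAGCTG) starts at position 61.
PvuII cuts after base 3 of each site, so after position 63.
Combined cut positions: 12, 63, 70, 80, 122, 141.
Linear molecule, 6 cuts → 7 fragments:
  1–12 → 12 bp
  13–63 → 51 bp
  64–70 → 7 bp
  71–80 → 10 bp
  81–122 → 42 bp
  123–141 → 19 bp
  142–156 → 15 bp
Sorted largest to smallest: 51, 42, 19, 15, 12, 10, 7 bp.

51, 42, 19, 15, 12, 10, 7 bp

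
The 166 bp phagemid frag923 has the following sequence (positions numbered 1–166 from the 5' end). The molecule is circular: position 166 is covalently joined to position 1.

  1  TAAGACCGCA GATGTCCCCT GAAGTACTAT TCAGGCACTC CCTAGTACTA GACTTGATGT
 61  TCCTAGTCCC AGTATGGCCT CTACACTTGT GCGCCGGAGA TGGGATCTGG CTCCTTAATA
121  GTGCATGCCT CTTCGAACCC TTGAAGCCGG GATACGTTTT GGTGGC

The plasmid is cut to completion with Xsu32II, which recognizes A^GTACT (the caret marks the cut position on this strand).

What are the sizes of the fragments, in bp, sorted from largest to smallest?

Xsu32II sites (AGTACT) start at positions 23, 44.
Xsu32II cuts after the first base of each site, so after positions 23, 44.
Circular molecule, 2 cuts → 2 fragments:
  24–44 → 21 bp
  45–166 then 1–23 → 122 + 23 = 145 bp
Sorted largest to smallest: 145, 21 bp.

145, 21 bp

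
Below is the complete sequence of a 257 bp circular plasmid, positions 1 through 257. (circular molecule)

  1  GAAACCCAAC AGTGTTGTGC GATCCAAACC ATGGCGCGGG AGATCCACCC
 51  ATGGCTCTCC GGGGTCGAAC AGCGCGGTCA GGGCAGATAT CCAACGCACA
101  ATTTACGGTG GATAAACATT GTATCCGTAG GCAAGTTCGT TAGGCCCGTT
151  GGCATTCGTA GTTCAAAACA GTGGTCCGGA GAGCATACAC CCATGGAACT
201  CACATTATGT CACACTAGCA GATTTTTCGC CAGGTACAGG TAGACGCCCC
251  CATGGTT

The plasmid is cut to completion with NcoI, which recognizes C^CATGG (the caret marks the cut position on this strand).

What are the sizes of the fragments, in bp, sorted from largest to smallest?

142, 59, 36, 20 bp

NcoI sites (CCATGG) start at positions 29, 49, 191, 250.
NcoI cuts after the first base of each site, so after positions 29, 49, 191, 250.
Circular molecule, 4 cuts → 4 fragments:
  30–49 → 20 bp
  50–191 → 142 bp
  192–250 → 59 bp
  251–257 then 1–29 → 7 + 29 = 36 bp
Sorted largest to smallest: 142, 59, 36, 20 bp.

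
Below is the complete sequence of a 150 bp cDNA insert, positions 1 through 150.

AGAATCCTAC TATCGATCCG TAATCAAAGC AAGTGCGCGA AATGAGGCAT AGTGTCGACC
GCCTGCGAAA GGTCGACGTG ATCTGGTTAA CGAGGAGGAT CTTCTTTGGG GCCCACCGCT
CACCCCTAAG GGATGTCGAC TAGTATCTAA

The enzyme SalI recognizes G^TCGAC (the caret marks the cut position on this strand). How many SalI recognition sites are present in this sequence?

3

GTCGAC occurs starting at positions 54, 72, 135.
SalI cuts at 3 sites.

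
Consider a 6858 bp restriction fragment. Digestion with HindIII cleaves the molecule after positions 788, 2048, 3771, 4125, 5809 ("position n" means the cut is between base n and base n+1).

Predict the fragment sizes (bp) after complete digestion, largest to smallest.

Linear molecule, 5 cuts → 6 fragments:
  788 − 0 = 788 bp
  2048 − 788 = 1260 bp
  3771 − 2048 = 1723 bp
  4125 − 3771 = 354 bp
  5809 − 4125 = 1684 bp
  6858 − 5809 = 1049 bp
Sorted largest to smallest: 1723, 1684, 1260, 1049, 788, 354 bp.

1723, 1684, 1260, 1049, 788, 354 bp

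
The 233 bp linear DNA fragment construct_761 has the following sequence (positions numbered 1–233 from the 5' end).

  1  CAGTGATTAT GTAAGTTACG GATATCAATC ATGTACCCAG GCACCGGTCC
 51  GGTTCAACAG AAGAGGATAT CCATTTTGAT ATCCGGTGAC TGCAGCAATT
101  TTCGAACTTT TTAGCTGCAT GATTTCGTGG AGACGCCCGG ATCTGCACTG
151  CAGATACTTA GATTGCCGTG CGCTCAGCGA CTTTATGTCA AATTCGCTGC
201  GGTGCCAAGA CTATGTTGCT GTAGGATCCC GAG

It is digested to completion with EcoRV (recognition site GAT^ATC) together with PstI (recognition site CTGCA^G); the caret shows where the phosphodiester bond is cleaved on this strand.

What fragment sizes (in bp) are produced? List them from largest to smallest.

81, 58, 45, 23, 14, 12 bp

EcoRV sites (GATATC) start at positions 21, 66, 78.
EcoRV cuts after base 3 of each site, so after positions 23, 68, 80.
PstI sites (CTGCAG) start at positions 90, 148.
PstI cuts after base 5 of each site (before the last base), so after positions 94, 152.
Combined cut positions: 23, 68, 80, 94, 152.
Linear molecule, 5 cuts → 6 fragments:
  1–23 → 23 bp
  24–68 → 45 bp
  69–80 → 12 bp
  81–94 → 14 bp
  95–152 → 58 bp
  153–233 → 81 bp
Sorted largest to smallest: 81, 58, 45, 23, 14, 12 bp.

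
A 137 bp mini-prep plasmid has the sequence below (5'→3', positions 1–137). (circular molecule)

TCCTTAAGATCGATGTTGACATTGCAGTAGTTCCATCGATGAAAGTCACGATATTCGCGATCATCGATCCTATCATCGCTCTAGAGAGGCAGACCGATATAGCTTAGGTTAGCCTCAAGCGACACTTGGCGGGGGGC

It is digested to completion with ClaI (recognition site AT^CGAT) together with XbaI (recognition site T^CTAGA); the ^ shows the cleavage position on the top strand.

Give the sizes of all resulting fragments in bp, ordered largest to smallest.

67, 28, 26, 16 bp

ClaI sites (ATCGAT) start at positions 9, 35, 63.
ClaI cuts after base 2 of each site, so after positions 10, 36, 64.
The XbaI site (TCTAGA) starts at position 80.
XbaI cuts after the first base of each site, so after position 80.
Combined cut positions: 10, 36, 64, 80.
Circular molecule, 4 cuts → 4 fragments:
  11–36 → 26 bp
  37–64 → 28 bp
  65–80 → 16 bp
  81–137 then 1–10 → 57 + 10 = 67 bp
Sorted largest to smallest: 67, 28, 26, 16 bp.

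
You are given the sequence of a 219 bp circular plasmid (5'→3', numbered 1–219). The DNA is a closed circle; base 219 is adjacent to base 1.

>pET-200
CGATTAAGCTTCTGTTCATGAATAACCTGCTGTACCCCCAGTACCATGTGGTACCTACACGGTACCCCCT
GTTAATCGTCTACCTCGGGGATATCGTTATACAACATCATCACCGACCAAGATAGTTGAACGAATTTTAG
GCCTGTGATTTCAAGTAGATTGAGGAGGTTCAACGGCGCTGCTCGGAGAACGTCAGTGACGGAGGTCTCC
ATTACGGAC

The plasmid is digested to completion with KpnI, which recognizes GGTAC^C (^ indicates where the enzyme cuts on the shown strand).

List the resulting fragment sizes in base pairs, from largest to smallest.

208, 11 bp

KpnI sites (GGTACC) start at positions 50, 61.
KpnI cuts after base 5 of each site (before the last base), so after positions 54, 65.
Circular molecule, 2 cuts → 2 fragments:
  55–65 → 11 bp
  66–219 then 1–54 → 154 + 54 = 208 bp
Sorted largest to smallest: 208, 11 bp.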